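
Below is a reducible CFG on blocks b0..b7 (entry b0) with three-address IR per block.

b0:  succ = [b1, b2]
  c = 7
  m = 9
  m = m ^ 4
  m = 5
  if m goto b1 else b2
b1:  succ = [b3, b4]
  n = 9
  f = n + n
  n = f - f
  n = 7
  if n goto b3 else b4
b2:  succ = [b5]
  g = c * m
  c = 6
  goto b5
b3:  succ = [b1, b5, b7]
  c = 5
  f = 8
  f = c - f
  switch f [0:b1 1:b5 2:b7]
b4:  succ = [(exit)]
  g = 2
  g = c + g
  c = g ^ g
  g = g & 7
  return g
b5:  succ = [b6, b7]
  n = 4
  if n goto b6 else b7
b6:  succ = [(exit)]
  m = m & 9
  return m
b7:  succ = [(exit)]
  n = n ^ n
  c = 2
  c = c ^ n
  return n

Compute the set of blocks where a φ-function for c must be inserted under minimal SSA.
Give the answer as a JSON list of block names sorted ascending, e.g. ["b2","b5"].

Answer: ["b1", "b5", "b7"]

Derivation:
idom tree: b1←b0 b2←b0 b3←b1 b4←b1 b5←b0 b6←b5 b7←b0
Dom at joins:
  b1: preds {b0,b3}: {b0} ∩ {b0,b1,b3} = {b0}; idom=b0
  b5: preds {b2,b3}: {b0,b2} ∩ {b0,b1,b3} = {b0}; idom=b0
  b7: preds {b3,b5}: {b0,b1,b3} ∩ {b0,b5} = {b0}; idom=b0

DF derivation:
  b1←b0: walk · to b0
  b1←b3: walk b3→b1 to b0
  b5←b2: walk b2 to b0
  b5←b3: walk b3→b1 to b0
  b7←b3: walk b3→b1 to b0
  b7←b5: walk b5 to b0
  b0 → ∅
  b1 → {b1,b5,b7}
  b2 → {b5}
  b3 → {b1,b5,b7}
  b4 → ∅
  b5 → {b7}
  b6 → ∅
  b7 → ∅

φ for c: defs {b0,b2,b3,b4,b7}
  DF⁺ = {b1,b5,b7}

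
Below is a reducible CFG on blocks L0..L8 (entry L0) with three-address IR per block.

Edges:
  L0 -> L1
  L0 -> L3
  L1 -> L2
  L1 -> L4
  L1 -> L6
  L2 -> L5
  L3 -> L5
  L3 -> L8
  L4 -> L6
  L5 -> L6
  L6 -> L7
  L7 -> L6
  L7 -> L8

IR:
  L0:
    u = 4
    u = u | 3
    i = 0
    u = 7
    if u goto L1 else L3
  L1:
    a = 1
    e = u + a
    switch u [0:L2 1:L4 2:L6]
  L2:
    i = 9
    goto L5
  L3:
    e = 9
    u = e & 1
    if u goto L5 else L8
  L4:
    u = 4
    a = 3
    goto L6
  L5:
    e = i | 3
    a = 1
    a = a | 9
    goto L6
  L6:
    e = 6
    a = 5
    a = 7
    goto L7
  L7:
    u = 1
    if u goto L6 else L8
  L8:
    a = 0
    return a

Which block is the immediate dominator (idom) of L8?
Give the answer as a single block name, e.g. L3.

idom tree: L1←L0 L2←L1 L3←L0 L4←L1 L5←L0 L6←L0 L7←L6 L8←L0
Join-block Dom:
  L5: preds {L2,L3}: {L0,L1,L2} ∩ {L0,L3} = {L0}; idom=L0
  L6: preds {L1,L4,L5,L7}: {L0,L1} ∩ {L0,L1,L4} ∩ {L0,L5} ∩ {L0,L6,L7} = {L0}; idom=L0
  L8: preds {L3,L7}: {L0,L3} ∩ {L0,L6,L7} = {L0}; idom=L0

idom(L8) = L0

Answer: L0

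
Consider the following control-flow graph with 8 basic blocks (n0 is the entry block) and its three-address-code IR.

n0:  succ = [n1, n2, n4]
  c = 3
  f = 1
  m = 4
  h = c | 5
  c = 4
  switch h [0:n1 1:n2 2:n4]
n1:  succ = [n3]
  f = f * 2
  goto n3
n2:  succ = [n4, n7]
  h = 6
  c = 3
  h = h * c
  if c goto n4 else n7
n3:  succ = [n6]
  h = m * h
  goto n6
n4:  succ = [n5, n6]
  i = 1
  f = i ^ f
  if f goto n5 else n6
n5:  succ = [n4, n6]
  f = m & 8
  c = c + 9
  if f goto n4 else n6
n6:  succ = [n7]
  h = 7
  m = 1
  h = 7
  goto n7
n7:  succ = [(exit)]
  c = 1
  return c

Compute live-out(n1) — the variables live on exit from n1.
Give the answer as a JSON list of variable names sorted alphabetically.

Answer: ["h", "m"]

Derivation:
Block summaries:
  n0 def {c,f,h,m} use ∅
  n1 def {f} use {f}
  n2 def {c,h} use ∅
  n3 def {h} use {h,m}
  n4 def {f,i} use {f}
  n5 def {c,f} use {c,m}
  n6 def {h,m} use ∅
  n7 def {c} use ∅

Liveness:
  live n0: ∅→{c,f,h,m}
  live n1: {f,h,m}→{h,m}
  live n2: {f,m}→{c,f,m}
  live n3: {h,m}→∅
  live n4: {c,f,m}→{c,m}
  live n5: {c,m}→{c,f,m}
  live n6: ∅→∅
  live n7: ∅→∅

live-out(n1) = ["h", "m"]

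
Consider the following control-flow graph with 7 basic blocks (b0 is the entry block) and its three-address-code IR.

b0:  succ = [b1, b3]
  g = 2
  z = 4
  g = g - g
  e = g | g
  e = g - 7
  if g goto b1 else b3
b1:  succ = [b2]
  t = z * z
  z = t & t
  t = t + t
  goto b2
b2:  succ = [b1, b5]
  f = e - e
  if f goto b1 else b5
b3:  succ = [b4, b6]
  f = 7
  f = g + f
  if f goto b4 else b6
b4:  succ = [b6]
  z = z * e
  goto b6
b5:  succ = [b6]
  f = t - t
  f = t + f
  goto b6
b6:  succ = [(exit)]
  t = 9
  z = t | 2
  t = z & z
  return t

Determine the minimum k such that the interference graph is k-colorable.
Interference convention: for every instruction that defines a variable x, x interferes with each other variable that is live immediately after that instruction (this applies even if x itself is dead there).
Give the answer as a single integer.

Answer: 4

Analysis:
Per-block:
  b0 def {e,g,z} use ∅
  b1 def {t,z} use {z}
  b2 def {f} use {e}
  b3 def {f} use {g}
  b4 def {z} use {e,z}
  b5 def {f} use {t}
  b6 def {t,z} use ∅

Liveness:
  b0 li=∅ lo={e,g,z}
  b1 li={e,z} lo={e,t,z}
  b2 li={e,t,z} lo={e,t,z}
  b3 li={e,g,z} lo={e,z}
  b4 li={e,z} lo=∅
  b5 li={t} lo=∅
  b6 li=∅ lo=∅

Interference:
  e: {f,g,t,z}
  f: {e,g,t,z}
  g: {e,f,z}
  t: {e,f,z}
  z: {e,f,g,t}

Registers:
  lower bound: {e,f,g,z} mutually conflict ⇒ χ ≥ 4
  assign e→r0 f→r1 g→r3 t→r3 z→r2 — no edge inside a register ⇒ χ ≤ 4
  χ = 4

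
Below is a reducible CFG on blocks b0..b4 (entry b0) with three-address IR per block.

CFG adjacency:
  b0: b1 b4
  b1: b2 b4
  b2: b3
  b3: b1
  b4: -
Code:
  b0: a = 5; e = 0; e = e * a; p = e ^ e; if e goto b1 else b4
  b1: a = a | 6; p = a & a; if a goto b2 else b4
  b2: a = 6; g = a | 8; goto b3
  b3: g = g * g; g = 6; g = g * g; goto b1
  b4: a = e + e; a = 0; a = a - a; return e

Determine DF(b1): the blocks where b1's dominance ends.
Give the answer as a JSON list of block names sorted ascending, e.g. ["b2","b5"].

idom tree: b1←b0 b2←b1 b3←b2 b4←b0
Join-block Dom:
  b1: preds {b0,b3}: {b0} ∩ {b0,b1,b2,b3} = {b0}; idom=b0
  b4: preds {b0,b1}: {b0} ∩ {b0,b1} = {b0}; idom=b0

DF walk-up:
  join b1 pred b0: · stop@b0
  join b1 pred b3: b3→b2→b1 stop@b0
  join b4 pred b0: · stop@b0
  join b4 pred b1: b1 stop@b0
  b0: DF=∅
  b1: DF={b1,b4}
  b2: DF={b1}
  b3: DF={b1}
  b4: DF=∅

DF(b1) = ["b1", "b4"]

Answer: ["b1", "b4"]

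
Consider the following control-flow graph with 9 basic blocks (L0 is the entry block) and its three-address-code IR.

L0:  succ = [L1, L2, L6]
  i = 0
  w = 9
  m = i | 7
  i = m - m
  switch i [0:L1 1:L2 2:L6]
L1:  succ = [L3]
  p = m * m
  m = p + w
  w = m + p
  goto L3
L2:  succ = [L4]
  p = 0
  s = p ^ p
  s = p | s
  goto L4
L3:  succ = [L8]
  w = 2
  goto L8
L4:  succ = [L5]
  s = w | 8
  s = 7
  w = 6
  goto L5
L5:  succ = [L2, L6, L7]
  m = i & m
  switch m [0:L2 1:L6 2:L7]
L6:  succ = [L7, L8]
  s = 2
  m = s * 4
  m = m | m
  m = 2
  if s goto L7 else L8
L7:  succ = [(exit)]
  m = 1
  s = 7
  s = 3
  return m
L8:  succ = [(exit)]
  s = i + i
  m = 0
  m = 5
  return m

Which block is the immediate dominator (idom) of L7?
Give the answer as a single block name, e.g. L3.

idom tree: L1←L0 L2←L0 L3←L1 L4←L2 L5←L4 L6←L0 L7←L0 L8←L0
Dom at joins:
  L2: preds {L0,L5}: {L0} ∩ {L0,L2,L4,L5} = {L0}; idom=L0
  L6: preds {L0,L5}: {L0} ∩ {L0,L2,L4,L5} = {L0}; idom=L0
  L7: preds {L5,L6}: {L0,L2,L4,L5} ∩ {L0,L6} = {L0}; idom=L0
  L8: preds {L3,L6}: {L0,L1,L3} ∩ {L0,L6} = {L0}; idom=L0

idom(L7) = L0

Answer: L0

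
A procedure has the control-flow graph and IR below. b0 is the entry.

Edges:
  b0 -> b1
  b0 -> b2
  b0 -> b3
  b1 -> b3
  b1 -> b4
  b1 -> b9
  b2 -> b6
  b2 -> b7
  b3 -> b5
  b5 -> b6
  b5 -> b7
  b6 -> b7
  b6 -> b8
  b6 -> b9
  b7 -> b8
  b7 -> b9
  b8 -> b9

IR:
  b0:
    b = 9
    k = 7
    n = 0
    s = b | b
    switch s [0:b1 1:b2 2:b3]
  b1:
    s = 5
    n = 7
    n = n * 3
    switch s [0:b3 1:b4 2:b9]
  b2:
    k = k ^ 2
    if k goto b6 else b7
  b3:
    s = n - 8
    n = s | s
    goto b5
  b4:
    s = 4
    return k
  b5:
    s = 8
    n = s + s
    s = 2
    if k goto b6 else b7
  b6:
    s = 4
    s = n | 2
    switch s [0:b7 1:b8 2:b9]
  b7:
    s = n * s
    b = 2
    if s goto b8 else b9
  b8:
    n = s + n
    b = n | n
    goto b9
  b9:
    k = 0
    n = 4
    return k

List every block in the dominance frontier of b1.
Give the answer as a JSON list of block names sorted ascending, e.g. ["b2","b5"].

Answer: ["b3", "b9"]

Derivation:
idom tree: b1←b0 b2←b0 b3←b0 b4←b1 b5←b3 b6←b0 b7←b0 b8←b0 b9←b0
Dom∩ at merges:
  b3: preds {b0,b1}: {b0} ∩ {b0,b1} = {b0}; idom=b0
  b6: preds {b2,b5}: {b0,b2} ∩ {b0,b3,b5} = {b0}; idom=b0
  b7: preds {b2,b5,b6}: {b0,b2} ∩ {b0,b3,b5} ∩ {b0,b6} = {b0}; idom=b0
  b8: preds {b6,b7}: {b0,b6} ∩ {b0,b7} = {b0}; idom=b0
  b9: preds {b1,b6,b7,b8}: {b0,b1} ∩ {b0,b6} ∩ {b0,b7} ∩ {b0,b8} = {b0}; idom=b0

Frontier:
  b3←b0: walk · to b0
  b3←b1: walk b1 to b0
  b6←b2: walk b2 to b0
  b6←b5: walk b5→b3 to b0
  b7←b2: walk b2 to b0
  b7←b5: walk b5→b3 to b0
  b7←b6: walk b6 to b0
  b8←b6: walk b6 to b0
  b8←b7: walk b7 to b0
  b9←b1: walk b1 to b0
  b9←b6: walk b6 to b0
  b9←b7: walk b7 to b0
  b9←b8: walk b8 to b0
  b0: DF=∅
  b1: DF={b3,b9}
  b2: DF={b6,b7}
  b3: DF={b6,b7}
  b4: DF=∅
  b5: DF={b6,b7}
  b6: DF={b7,b8,b9}
  b7: DF={b8,b9}
  b8: DF={b9}
  b9: DF=∅

DF(b1) = ["b3", "b9"]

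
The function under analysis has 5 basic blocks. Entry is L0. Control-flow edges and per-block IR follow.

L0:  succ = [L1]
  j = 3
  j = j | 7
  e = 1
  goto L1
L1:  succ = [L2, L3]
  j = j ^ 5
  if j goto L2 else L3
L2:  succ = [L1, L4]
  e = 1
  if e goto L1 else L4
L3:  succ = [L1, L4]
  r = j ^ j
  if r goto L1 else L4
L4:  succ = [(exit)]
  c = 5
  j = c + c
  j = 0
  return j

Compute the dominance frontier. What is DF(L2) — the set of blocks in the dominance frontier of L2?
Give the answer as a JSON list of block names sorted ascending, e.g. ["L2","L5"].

Answer: ["L1", "L4"]

Working:
idom tree: L1←L0 L2←L1 L3←L1 L4←L1
Dom∩ at merges:
  L1: preds {L0,L2,L3}: {L0} ∩ {L0,L1,L2} ∩ {L0,L1,L3} = {L0}; idom=L0
  L4: preds {L2,L3}: {L0,L1,L2} ∩ {L0,L1,L3} = {L0,L1}; idom=L1

DF derivation:
  L1←L0: walk · to L0
  L1←L2: walk L2→L1 to L0
  L1←L3: walk L3→L1 to L0
  L4←L2: walk L2 to L1
  L4←L3: walk L3 to L1
  DF(L0)=∅
  DF(L1)={L1}
  DF(L2)={L1,L4}
  DF(L3)={L1,L4}
  DF(L4)=∅

DF(L2) = ["L1", "L4"]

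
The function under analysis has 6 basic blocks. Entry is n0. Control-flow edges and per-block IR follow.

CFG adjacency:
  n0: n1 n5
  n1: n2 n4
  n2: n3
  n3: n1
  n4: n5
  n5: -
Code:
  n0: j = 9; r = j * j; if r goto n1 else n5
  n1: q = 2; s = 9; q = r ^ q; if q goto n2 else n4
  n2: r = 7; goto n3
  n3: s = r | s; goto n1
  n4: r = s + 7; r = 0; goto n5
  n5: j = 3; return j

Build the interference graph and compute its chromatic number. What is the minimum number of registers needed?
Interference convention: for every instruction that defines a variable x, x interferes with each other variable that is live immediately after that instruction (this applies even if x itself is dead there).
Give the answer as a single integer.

Answer: 3

Analysis:
Per-block:
  n0: def={j,r} ue=∅
  n1: def={q,s} ue={r}
  n2: def={r} ue=∅
  n3: def={s} ue={r,s}
  n4: def={r} ue={s}
  n5: def={j} ue=∅

Liveness:
  n0: in=∅ out={r}
  n1: in={r} out={s}
  n2: in={s} out={r,s}
  n3: in={r,s} out={r}
  n4: in={s} out=∅
  n5: in=∅ out=∅

Conflict graph:
  j — ∅
  q — {r,s}
  r — {q,s}
  s — {q,r}

Registers:
  clique {q,r,s} ⇒ need ≥ 3
  assign j→r0 q→r0 r→r1 s→r2 — no edge inside a register ⇒ χ ≤ 3
  χ = 3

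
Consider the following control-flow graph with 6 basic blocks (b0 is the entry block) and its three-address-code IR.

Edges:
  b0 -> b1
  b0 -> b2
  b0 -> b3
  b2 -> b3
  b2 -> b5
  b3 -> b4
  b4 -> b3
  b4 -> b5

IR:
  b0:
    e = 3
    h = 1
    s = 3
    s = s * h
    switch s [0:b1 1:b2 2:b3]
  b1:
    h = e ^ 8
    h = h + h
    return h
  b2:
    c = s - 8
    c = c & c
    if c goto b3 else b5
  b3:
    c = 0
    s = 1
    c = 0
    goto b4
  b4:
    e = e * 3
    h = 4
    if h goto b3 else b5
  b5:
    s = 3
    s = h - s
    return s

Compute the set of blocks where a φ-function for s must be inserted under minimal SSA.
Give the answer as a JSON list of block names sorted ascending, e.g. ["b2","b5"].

idom tree: b1←b0 b2←b0 b3←b0 b4←b3 b5←b0
Dom at joins:
  b3: preds {b0,b2,b4}: {b0} ∩ {b0,b2} ∩ {b0,b3,b4} = {b0}; idom=b0
  b5: preds {b2,b4}: {b0,b2} ∩ {b0,b3,b4} = {b0}; idom=b0

Frontier:
  b3←b0: walk · to b0
  b3←b2: walk b2 to b0
  b3←b4: walk b4→b3 to b0
  b5←b2: walk b2 to b0
  b5←b4: walk b4→b3 to b0
  b0: DF=∅
  b1: DF=∅
  b2: DF={b3,b5}
  b3: DF={b3,b5}
  b4: DF={b3,b5}
  b5: DF=∅

φ for s: defs {b0,b3,b5}
  DF⁺ = {b3,b5}

Answer: ["b3", "b5"]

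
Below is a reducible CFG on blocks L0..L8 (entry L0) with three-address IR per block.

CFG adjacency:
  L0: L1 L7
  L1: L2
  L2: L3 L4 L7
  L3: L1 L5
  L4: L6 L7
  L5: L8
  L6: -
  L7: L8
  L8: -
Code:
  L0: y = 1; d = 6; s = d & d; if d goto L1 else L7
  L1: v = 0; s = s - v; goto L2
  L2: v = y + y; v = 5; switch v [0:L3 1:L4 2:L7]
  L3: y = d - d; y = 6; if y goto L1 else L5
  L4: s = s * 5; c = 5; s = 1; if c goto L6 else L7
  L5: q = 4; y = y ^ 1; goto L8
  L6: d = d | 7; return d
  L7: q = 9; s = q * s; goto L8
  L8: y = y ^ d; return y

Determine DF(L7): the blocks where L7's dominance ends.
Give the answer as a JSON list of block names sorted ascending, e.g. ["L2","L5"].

Answer: ["L8"]

Analysis:
idom tree: L1←L0 L2←L1 L3←L2 L4←L2 L5←L3 L6←L4 L7←L0 L8←L0
Join-block Dom:
  L1: preds {L0,L3}: {L0} ∩ {L0,L1,L2,L3} = {L0}; idom=L0
  L7: preds {L0,L2,L4}: {L0} ∩ {L0,L1,L2} ∩ {L0,L1,L2,L4} = {L0}; idom=L0
  L8: preds {L5,L7}: {L0,L1,L2,L3,L5} ∩ {L0,L7} = {L0}; idom=L0

Frontier:
  L1←L0: walk · to L0
  L1←L3: walk L3→L2→L1 to L0
  L7←L0: walk · to L0
  L7←L2: walk L2→L1 to L0
  L7←L4: walk L4→L2→L1 to L0
  L8←L5: walk L5→L3→L2→L1 to L0
  L8←L7: walk L7 to L0
  DF(L0)=∅
  DF(L1)={L1,L7,L8}
  DF(L2)={L1,L7,L8}
  DF(L3)={L1,L8}
  DF(L4)={L7}
  DF(L5)={L8}
  DF(L6)=∅
  DF(L7)={L8}
  DF(L8)=∅

DF(L7) = ["L8"]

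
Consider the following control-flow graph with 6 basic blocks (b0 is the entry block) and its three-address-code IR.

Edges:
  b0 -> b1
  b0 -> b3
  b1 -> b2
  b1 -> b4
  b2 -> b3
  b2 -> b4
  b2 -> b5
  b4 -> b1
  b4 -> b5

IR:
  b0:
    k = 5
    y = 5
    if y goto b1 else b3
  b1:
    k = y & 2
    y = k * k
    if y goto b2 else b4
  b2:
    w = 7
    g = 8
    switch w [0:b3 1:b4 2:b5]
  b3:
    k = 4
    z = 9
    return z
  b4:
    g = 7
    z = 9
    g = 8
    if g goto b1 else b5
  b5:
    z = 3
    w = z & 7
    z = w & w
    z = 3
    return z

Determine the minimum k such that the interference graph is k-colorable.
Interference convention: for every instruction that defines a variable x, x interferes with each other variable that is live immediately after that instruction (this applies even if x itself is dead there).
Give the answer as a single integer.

Answer: 3

Working:
Per-block:
  b0: def={k,y} ue=∅
  b1: def={k,y} ue={y}
  b2: def={g,w} ue=∅
  b3: def={k,z} ue=∅
  b4: def={g,z} ue=∅
  b5: def={w,z} ue=∅

Backward fixpoint:
  b0: in=∅ out={y}
  b1: in={y} out={y}
  b2: in={y} out={y}
  b3: in=∅ out=∅
  b4: in={y} out={y}
  b5: in=∅ out=∅

Conflict graph:
  g↔{w,y}
  k↔∅
  w↔{g,y}
  y↔{g,w,z}
  z↔{y}

Chromatic number:
  lower bound: {g,w,y} mutually conflict ⇒ χ ≥ 3
  3-colouring: R0={k,y}  R1={g,z}  R2={w}
  χ = 3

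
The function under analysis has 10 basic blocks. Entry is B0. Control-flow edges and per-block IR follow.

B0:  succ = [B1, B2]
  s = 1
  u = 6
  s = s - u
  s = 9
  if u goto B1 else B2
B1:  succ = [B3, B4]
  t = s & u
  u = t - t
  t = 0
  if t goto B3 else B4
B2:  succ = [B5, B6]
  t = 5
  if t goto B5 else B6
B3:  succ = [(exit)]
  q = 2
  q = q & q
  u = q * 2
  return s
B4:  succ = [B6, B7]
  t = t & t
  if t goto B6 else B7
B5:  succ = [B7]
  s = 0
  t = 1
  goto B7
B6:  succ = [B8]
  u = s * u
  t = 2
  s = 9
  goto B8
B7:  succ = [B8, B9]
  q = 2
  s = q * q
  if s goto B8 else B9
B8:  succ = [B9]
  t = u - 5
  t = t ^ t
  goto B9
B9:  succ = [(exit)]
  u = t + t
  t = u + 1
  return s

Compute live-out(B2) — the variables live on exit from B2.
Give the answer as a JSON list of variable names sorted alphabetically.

Answer: ["s", "u"]

Derivation:
def/use:
  B0: def={s,u} ue=∅
  B1: def={t,u} ue={s,u}
  B2: def={t} ue=∅
  B3: def={q,u} ue={s}
  B4: def={t} ue={t}
  B5: def={s,t} ue=∅
  B6: def={s,t,u} ue={s,u}
  B7: def={q,s} ue=∅
  B8: def={t} ue={u}
  B9: def={t,u} ue={s,t}

Live sets:
  live B0: ∅→{s,u}
  live B1: {s,u}→{s,t,u}
  live B2: {s,u}→{s,u}
  live B3: {s}→∅
  live B4: {s,t,u}→{s,t,u}
  live B5: {u}→{t,u}
  live B6: {s,u}→{s,u}
  live B7: {t,u}→{s,t,u}
  live B8: {s,u}→{s,t}
  live B9: {s,t}→∅

live-out(B2) = ["s", "u"]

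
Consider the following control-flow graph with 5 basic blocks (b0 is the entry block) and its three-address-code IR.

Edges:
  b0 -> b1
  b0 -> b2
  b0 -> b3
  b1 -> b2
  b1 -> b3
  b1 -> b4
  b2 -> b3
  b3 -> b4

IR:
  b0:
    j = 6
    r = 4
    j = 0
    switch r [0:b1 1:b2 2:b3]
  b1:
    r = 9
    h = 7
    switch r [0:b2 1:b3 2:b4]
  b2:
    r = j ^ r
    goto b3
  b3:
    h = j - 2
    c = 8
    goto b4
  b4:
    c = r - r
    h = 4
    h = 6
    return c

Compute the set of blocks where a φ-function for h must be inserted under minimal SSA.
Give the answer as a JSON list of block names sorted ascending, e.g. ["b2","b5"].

Answer: ["b2", "b3", "b4"]

Analysis:
idom tree: b1←b0 b2←b0 b3←b0 b4←b0
Join-block Dom:
  b2: preds {b0,b1}: {b0} ∩ {b0,b1} = {b0}; idom=b0
  b3: preds {b0,b1,b2}: {b0} ∩ {b0,b1} ∩ {b0,b2} = {b0}; idom=b0
  b4: preds {b1,b3}: {b0,b1} ∩ {b0,b3} = {b0}; idom=b0

DF derivation:
  b2←b0: walk · to b0
  b2←b1: walk b1 to b0
  b3←b0: walk · to b0
  b3←b1: walk b1 to b0
  b3←b2: walk b2 to b0
  b4←b1: walk b1 to b0
  b4←b3: walk b3 to b0
  DF(b0)=∅
  DF(b1)={b2,b3,b4}
  DF(b2)={b3}
  DF(b3)={b4}
  DF(b4)=∅

φ for h: defs {b1,b3,b4}
  DF⁺ = {b2,b3,b4}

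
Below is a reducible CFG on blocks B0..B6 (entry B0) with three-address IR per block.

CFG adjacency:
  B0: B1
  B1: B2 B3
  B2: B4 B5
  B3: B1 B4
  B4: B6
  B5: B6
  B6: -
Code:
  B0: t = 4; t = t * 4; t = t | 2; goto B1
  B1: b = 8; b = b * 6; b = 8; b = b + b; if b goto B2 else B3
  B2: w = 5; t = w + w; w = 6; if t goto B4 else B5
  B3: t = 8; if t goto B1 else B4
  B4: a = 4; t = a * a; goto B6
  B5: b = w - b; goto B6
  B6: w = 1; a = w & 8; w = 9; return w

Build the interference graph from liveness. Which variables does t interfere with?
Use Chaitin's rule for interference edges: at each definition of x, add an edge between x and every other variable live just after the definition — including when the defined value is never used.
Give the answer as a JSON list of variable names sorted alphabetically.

Answer: ["b", "w"]

Analysis:
def/use:
  B0: {t} / ∅
  B1: {b} / ∅
  B2: {t,w} / ∅
  B3: {t} / ∅
  B4: {a,t} / ∅
  B5: {b} / {b,w}
  B6: {a,w} / ∅

Live sets:
  live B0: ∅→∅
  live B1: ∅→{b}
  live B2: {b}→{b,w}
  live B3: ∅→∅
  live B4: ∅→∅
  live B5: {b,w}→∅
  live B6: ∅→∅

Interference:
  a: ∅
  b: {t,w}
  t: {b,w}
  w: {b,t}

N(t) = ["b", "w"]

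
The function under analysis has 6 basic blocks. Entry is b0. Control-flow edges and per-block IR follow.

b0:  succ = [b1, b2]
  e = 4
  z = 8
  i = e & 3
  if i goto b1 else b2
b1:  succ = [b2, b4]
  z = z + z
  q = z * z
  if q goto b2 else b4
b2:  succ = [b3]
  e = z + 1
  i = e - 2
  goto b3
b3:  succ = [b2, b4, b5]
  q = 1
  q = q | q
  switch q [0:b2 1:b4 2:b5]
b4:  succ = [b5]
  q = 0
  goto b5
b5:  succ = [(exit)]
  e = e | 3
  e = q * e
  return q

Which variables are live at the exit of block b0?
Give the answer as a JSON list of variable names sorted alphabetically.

Block summaries:
  b0: def={e,i,z} ue=∅
  b1: def={q,z} ue={z}
  b2: def={e,i} ue={z}
  b3: def={q} ue=∅
  b4: def={q} ue=∅
  b5: def={e} ue={e,q}

Backward fixpoint:
  live b0: ∅→{e,z}
  live b1: {e,z}→{e,z}
  live b2: {z}→{e,z}
  live b3: {e,z}→{e,q,z}
  live b4: {e}→{e,q}
  live b5: {e,q}→∅

live-out(b0) = ["e", "z"]

Answer: ["e", "z"]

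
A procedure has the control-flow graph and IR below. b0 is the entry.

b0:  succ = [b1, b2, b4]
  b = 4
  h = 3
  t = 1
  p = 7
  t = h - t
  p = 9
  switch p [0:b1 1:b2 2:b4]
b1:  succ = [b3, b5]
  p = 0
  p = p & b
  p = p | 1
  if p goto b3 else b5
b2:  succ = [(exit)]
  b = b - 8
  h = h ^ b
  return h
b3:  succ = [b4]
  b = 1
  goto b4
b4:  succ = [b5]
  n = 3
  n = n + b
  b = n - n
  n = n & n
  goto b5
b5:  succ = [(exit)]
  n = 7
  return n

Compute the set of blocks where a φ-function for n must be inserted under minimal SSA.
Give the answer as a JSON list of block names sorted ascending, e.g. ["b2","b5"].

idom tree: b1←b0 b2←b0 b3←b1 b4←b0 b5←b0
Dom at joins:
  b4: preds {b0,b3}: {b0} ∩ {b0,b1,b3} = {b0}; idom=b0
  b5: preds {b1,b4}: {b0,b1} ∩ {b0,b4} = {b0}; idom=b0

DF walk-up:
  b4←b0: walk · to b0
  b4←b3: walk b3→b1 to b0
  b5←b1: walk b1 to b0
  b5←b4: walk b4 to b0
  b0: DF=∅
  b1: DF={b4,b5}
  b2: DF=∅
  b3: DF={b4}
  b4: DF={b5}
  b5: DF=∅

φ for n: defs {b4,b5}
  DF⁺ = {b5}

Answer: ["b5"]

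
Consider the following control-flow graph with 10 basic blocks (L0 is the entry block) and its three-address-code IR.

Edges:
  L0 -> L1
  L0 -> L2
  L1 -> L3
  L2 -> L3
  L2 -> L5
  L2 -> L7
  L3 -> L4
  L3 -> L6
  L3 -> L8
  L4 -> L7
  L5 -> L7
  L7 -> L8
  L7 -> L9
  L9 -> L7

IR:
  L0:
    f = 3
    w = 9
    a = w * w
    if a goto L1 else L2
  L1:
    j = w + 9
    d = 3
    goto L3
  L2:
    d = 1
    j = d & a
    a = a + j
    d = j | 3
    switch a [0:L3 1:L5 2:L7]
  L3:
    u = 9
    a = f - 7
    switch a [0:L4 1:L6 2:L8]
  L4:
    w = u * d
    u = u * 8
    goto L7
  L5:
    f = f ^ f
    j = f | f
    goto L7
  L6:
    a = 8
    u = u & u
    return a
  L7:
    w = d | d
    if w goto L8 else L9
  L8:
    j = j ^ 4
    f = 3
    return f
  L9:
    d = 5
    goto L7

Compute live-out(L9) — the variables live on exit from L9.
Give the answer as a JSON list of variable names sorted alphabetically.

Block summaries:
  L0: {a,f,w} / ∅
  L1: {d,j} / {w}
  L2: {a,d,j} / {a}
  L3: {a,u} / {f}
  L4: {u,w} / {d,u}
  L5: {f,j} / {f}
  L6: {a,u} / {u}
  L7: {w} / {d}
  L8: {f,j} / {j}
  L9: {d} / ∅

Live sets:
  L0: in=∅ out={a,f,w}
  L1: in={f,w} out={d,f,j}
  L2: in={a,f} out={d,f,j}
  L3: in={d,f,j} out={d,j,u}
  L4: in={d,j,u} out={d,j}
  L5: in={d,f} out={d,j}
  L6: in={u} out=∅
  L7: in={d,j} out={j}
  L8: in={j} out=∅
  L9: in={j} out={d,j}

live-out(L9) = ["d", "j"]

Answer: ["d", "j"]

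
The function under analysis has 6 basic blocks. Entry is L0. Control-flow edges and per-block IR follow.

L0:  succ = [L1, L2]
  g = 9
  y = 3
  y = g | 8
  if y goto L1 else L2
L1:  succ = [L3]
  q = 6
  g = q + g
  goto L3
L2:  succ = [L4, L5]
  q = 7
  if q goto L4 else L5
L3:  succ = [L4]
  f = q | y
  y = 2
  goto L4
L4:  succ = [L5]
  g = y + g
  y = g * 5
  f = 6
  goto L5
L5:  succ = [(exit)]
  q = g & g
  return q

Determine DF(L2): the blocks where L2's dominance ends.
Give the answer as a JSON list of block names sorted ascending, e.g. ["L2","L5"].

idom tree: L1←L0 L2←L0 L3←L1 L4←L0 L5←L0
Join-block Dom:
  L4: preds {L2,L3}: {L0,L2} ∩ {L0,L1,L3} = {L0}; idom=L0
  L5: preds {L2,L4}: {L0,L2} ∩ {L0,L4} = {L0}; idom=L0

Frontier:
  join L4 pred L2: L2 stop@L0
  join L4 pred L3: L3→L1 stop@L0
  join L5 pred L2: L2 stop@L0
  join L5 pred L4: L4 stop@L0
  L0 → ∅
  L1 → {L4}
  L2 → {L4,L5}
  L3 → {L4}
  L4 → {L5}
  L5 → ∅

DF(L2) = ["L4", "L5"]

Answer: ["L4", "L5"]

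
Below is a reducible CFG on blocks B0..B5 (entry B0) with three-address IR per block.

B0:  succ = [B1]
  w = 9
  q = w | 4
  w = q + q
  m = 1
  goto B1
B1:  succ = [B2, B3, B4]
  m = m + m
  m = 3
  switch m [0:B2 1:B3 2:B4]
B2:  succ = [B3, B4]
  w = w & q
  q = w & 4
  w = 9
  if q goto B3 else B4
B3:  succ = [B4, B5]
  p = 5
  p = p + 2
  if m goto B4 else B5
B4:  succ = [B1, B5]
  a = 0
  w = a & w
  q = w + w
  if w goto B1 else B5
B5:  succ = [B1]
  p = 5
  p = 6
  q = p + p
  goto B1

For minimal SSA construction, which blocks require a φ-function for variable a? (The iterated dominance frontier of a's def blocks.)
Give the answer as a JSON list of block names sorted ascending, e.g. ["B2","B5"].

idom tree: B1←B0 B2←B1 B3←B1 B4←B1 B5←B1
Dom at joins:
  B1: preds {B0,B4,B5}: {B0} ∩ {B0,B1,B4} ∩ {B0,B1,B5} = {B0}; idom=B0
  B3: preds {B1,B2}: {B0,B1} ∩ {B0,B1,B2} = {B0,B1}; idom=B1
  B4: preds {B1,B2,B3}: {B0,B1} ∩ {B0,B1,B2} ∩ {B0,B1,B3} = {B0,B1}; idom=B1
  B5: preds {B3,B4}: {B0,B1,B3} ∩ {B0,B1,B4} = {B0,B1}; idom=B1

DF derivation:
  B1←B0: walk · to B0
  B1←B4: walk B4→B1 to B0
  B1←B5: walk B5→B1 to B0
  B3←B1: walk · to B1
  B3←B2: walk B2 to B1
  B4←B1: walk · to B1
  B4←B2: walk B2 to B1
  B4←B3: walk B3 to B1
  B5←B3: walk B3 to B1
  B5←B4: walk B4 to B1
  DF(B0)=∅
  DF(B1)={B1}
  DF(B2)={B3,B4}
  DF(B3)={B4,B5}
  DF(B4)={B1,B5}
  DF(B5)={B1}

φ for a: defs {B4}
  DF⁺ = {B1,B5}

Answer: ["B1", "B5"]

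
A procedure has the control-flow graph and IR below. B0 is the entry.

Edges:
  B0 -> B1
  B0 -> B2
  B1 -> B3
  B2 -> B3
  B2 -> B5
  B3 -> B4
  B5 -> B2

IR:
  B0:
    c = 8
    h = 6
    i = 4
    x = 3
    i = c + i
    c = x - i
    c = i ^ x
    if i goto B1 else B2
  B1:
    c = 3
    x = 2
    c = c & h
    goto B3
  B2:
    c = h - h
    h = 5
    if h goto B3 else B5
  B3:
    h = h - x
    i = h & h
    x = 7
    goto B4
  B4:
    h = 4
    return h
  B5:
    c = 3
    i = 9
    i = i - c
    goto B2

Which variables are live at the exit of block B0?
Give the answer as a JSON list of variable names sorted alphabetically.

Block summaries:
  B0 def {c,h,i,x} use ∅
  B1 def {c,x} use {h}
  B2 def {c,h} use {h}
  B3 def {h,i,x} use {h,x}
  B4 def {h} use ∅
  B5 def {c,i} use ∅

Liveness:
  B0 li=∅ lo={h,x}
  B1 li={h} lo={h,x}
  B2 li={h,x} lo={h,x}
  B3 li={h,x} lo=∅
  B4 li=∅ lo=∅
  B5 li={h,x} lo={h,x}

live-out(B0) = ["h", "x"]

Answer: ["h", "x"]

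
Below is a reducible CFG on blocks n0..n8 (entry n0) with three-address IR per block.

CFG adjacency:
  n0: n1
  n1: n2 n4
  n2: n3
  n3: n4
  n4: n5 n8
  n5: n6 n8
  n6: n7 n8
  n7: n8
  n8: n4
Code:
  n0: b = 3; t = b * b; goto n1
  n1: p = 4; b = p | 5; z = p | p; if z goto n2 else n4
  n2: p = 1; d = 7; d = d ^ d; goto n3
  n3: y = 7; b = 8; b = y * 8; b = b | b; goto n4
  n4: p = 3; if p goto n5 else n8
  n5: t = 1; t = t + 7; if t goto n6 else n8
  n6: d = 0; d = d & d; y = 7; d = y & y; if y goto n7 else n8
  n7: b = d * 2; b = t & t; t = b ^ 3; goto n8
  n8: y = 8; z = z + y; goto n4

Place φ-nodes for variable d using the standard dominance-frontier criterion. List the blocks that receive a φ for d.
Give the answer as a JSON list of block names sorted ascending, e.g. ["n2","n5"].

Answer: ["n4", "n8"]

Analysis:
idom tree: n1←n0 n2←n1 n3←n2 n4←n1 n5←n4 n6←n5 n7←n6 n8←n4
Join-block Dom:
  n4: preds {n1,n3,n8}: {n0,n1} ∩ {n0,n1,n2,n3} ∩ {n0,n1,n4,n8} = {n0,n1}; idom=n1
  n8: preds {n4,n5,n6,n7}: {n0,n1,n4} ∩ {n0,n1,n4,n5} ∩ {n0,n1,n4,n5,n6} ∩ {n0,n1,n4,n5,n6,n7} = {n0,n1,n4}; idom=n4

DF walk-up:
  n4←n1: walk · to n1
  n4←n3: walk n3→n2 to n1
  n4←n8: walk n8→n4 to n1
  n8←n4: walk · to n4
  n8←n5: walk n5 to n4
  n8←n6: walk n6→n5 to n4
  n8←n7: walk n7→n6→n5 to n4
  n0 → ∅
  n1 → ∅
  n2 → {n4}
  n3 → {n4}
  n4 → {n4}
  n5 → {n8}
  n6 → {n8}
  n7 → {n8}
  n8 → {n4}

φ for d: defs {n2,n6}
  DF⁺ = {n4,n8}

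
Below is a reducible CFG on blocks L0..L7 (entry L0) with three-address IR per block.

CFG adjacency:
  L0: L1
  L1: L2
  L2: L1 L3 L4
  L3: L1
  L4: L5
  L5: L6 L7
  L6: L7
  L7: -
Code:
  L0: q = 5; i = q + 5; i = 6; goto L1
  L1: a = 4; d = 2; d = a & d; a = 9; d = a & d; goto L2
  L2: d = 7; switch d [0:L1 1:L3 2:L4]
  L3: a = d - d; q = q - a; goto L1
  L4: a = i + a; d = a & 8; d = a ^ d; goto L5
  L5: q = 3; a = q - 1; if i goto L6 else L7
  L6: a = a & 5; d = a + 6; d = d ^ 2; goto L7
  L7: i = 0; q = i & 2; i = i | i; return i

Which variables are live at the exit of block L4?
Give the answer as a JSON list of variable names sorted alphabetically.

Block summaries:
  L0: def={i,q} ue=∅
  L1: def={a,d} ue=∅
  L2: def={d} ue=∅
  L3: def={a,q} ue={d,q}
  L4: def={a,d} ue={a,i}
  L5: def={a,q} ue={i}
  L6: def={a,d} ue={a}
  L7: def={i,q} ue=∅

Backward fixpoint:
  L0 li=∅ lo={i,q}
  L1 li={i,q} lo={a,i,q}
  L2 li={a,i,q} lo={a,d,i,q}
  L3 li={d,i,q} lo={i,q}
  L4 li={a,i} lo={i}
  L5 li={i} lo={a}
  L6 li={a} lo=∅
  L7 li=∅ lo=∅

live-out(L4) = ["i"]

Answer: ["i"]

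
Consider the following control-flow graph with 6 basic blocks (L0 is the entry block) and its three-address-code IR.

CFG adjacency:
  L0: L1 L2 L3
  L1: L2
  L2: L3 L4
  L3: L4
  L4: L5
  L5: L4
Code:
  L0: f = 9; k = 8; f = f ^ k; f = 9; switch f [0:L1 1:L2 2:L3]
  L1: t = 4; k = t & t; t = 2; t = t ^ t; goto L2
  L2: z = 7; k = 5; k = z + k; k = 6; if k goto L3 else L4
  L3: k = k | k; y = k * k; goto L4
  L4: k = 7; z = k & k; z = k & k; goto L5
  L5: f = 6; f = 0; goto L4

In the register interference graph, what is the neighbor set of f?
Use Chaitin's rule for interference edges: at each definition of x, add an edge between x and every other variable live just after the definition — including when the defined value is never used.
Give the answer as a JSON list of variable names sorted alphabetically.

Per-block:
  L0: {f,k} / ∅
  L1: {k,t} / ∅
  L2: {k,z} / ∅
  L3: {k,y} / {k}
  L4: {k,z} / ∅
  L5: {f} / ∅

Live sets:
  live L0: ∅→{k}
  live L1: ∅→∅
  live L2: ∅→{k}
  live L3: {k}→∅
  live L4: ∅→∅
  live L5: ∅→∅

Conflict graph:
  f↔{k}
  k↔{f,z}
  t↔∅
  y↔∅
  z↔{k}

N(f) = ["k"]

Answer: ["k"]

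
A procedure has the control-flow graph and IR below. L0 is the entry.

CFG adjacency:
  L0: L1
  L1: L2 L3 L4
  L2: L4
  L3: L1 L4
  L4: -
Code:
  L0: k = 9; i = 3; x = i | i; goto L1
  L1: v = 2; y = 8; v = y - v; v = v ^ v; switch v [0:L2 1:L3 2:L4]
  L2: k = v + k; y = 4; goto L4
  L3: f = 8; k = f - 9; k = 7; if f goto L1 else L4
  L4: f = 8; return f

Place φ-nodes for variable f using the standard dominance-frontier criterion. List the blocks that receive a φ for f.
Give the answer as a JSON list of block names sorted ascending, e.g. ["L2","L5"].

idom tree: L1←L0 L2←L1 L3←L1 L4←L1
Dom∩ at merges:
  L1: preds {L0,L3}: {L0} ∩ {L0,L1,L3} = {L0}; idom=L0
  L4: preds {L1,L2,L3}: {L0,L1} ∩ {L0,L1,L2} ∩ {L0,L1,L3} = {L0,L1}; idom=L1

DF walk-up:
  L1←L0: walk · to L0
  L1←L3: walk L3→L1 to L0
  L4←L1: walk · to L1
  L4←L2: walk L2 to L1
  L4←L3: walk L3 to L1
  L0 → ∅
  L1 → {L1}
  L2 → {L4}
  L3 → {L1,L4}
  L4 → ∅

φ for f: defs {L3,L4}
  DF⁺ = {L1,L4}

Answer: ["L1", "L4"]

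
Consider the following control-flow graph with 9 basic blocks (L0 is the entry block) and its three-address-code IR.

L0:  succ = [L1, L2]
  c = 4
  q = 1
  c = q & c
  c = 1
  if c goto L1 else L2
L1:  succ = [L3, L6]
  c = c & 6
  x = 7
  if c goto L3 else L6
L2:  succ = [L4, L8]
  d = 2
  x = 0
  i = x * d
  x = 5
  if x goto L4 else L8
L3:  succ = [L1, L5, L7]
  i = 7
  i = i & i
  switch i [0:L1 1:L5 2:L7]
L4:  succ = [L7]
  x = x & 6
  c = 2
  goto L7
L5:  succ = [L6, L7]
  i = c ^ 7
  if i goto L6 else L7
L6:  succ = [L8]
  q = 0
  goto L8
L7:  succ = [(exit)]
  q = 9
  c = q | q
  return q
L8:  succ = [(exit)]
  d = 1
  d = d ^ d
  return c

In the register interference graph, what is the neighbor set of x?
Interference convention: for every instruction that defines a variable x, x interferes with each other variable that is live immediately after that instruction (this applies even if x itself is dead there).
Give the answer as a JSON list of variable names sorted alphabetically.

Per-block:
  L0 def {c,q} use ∅
  L1 def {c,x} use {c}
  L2 def {d,i,x} use ∅
  L3 def {i} use ∅
  L4 def {c,x} use {x}
  L5 def {i} use {c}
  L6 def {q} use ∅
  L7 def {c,q} use ∅
  L8 def {d} use {c}

Liveness:
  L0 li=∅ lo={c}
  L1 li={c} lo={c}
  L2 li={c} lo={c,x}
  L3 li={c} lo={c}
  L4 li={x} lo=∅
  L5 li={c} lo={c}
  L6 li={c} lo={c}
  L7 li=∅ lo=∅
  L8 li={c} lo=∅

Interference:
  c — {d,i,q,x}
  d — {c,x}
  i — {c}
  q — {c}
  x — {c,d}

N(x) = ["c", "d"]

Answer: ["c", "d"]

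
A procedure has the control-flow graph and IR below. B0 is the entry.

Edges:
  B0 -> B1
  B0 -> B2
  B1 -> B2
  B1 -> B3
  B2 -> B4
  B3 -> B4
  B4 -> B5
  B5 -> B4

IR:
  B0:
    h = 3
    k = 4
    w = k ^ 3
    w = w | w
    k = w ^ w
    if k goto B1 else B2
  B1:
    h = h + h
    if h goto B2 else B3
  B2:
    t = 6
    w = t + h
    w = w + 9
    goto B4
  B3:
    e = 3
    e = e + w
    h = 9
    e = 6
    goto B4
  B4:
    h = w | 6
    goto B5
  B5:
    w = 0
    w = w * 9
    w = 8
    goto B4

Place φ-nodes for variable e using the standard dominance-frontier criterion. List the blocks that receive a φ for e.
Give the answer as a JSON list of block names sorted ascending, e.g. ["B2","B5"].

Answer: ["B4"]

Derivation:
idom tree: B1←B0 B2←B0 B3←B1 B4←B0 B5←B4
Join-block Dom:
  B2: preds {B0,B1}: {B0} ∩ {B0,B1} = {B0}; idom=B0
  B4: preds {B2,B3,B5}: {B0,B2} ∩ {B0,B1,B3} ∩ {B0,B4,B5} = {B0}; idom=B0

Frontier:
  B2←B0: walk · to B0
  B2←B1: walk B1 to B0
  B4←B2: walk B2 to B0
  B4←B3: walk B3→B1 to B0
  B4←B5: walk B5→B4 to B0
  B0: DF=∅
  B1: DF={B2,B4}
  B2: DF={B4}
  B3: DF={B4}
  B4: DF={B4}
  B5: DF={B4}

φ for e: defs {B3}
  DF⁺ = {B4}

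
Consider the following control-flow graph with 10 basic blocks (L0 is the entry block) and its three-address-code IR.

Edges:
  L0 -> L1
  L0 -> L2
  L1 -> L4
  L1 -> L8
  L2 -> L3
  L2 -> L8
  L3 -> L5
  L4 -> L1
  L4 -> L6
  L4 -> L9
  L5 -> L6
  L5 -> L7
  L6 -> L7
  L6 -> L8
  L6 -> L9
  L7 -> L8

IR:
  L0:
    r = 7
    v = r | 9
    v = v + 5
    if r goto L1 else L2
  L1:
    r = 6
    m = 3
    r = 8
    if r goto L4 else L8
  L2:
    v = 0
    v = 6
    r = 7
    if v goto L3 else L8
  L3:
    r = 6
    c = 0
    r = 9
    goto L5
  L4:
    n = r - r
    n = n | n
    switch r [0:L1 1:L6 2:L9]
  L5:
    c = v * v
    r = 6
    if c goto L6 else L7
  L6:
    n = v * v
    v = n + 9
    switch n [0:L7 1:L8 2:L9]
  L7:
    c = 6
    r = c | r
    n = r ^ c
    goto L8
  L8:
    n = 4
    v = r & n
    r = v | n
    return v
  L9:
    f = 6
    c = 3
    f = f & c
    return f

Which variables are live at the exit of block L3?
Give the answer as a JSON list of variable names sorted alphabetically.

Answer: ["v"]

Analysis:
def/use:
  L0: def={r,v} ue=∅
  L1: def={m,r} ue=∅
  L2: def={r,v} ue=∅
  L3: def={c,r} ue=∅
  L4: def={n} ue={r}
  L5: def={c,r} ue={v}
  L6: def={n,v} ue={v}
  L7: def={c,n,r} ue={r}
  L8: def={n,r,v} ue={r}
  L9: def={c,f} ue=∅

Live sets:
  L0 li=∅ lo={v}
  L1 li={v} lo={r,v}
  L2 li=∅ lo={r,v}
  L3 li={v} lo={v}
  L4 li={r,v} lo={r,v}
  L5 li={v} lo={r,v}
  L6 li={r,v} lo={r}
  L7 li={r} lo={r}
  L8 li={r} lo=∅
  L9 li=∅ lo=∅

live-out(L3) = ["v"]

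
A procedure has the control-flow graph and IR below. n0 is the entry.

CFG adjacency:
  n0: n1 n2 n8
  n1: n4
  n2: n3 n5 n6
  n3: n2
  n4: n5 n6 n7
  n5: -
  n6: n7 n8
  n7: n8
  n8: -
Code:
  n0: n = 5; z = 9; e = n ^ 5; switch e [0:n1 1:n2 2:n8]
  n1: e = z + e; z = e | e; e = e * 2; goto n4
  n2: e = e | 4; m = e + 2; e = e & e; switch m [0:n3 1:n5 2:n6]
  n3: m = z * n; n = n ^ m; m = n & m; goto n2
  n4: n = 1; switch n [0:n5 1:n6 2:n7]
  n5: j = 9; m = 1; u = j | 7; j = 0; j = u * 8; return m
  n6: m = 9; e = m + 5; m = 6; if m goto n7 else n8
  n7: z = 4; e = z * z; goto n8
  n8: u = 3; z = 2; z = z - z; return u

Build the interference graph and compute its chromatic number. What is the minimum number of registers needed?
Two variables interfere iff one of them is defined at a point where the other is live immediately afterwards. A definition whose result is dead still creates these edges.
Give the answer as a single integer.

def/use:
  n0 def {e,n,z} use ∅
  n1 def {e,z} use {e,z}
  n2 def {e,m} use {e}
  n3 def {m,n} use {n,z}
  n4 def {n} use ∅
  n5 def {j,m,u} use ∅
  n6 def {e,m} use ∅
  n7 def {e,z} use ∅
  n8 def {u,z} use ∅

Liveness:
  n0 li=∅ lo={e,n,z}
  n1 li={e,z} lo=∅
  n2 li={e,n,z} lo={e,n,z}
  n3 li={e,n,z} lo={e,n,z}
  n4 li=∅ lo=∅
  n5 li=∅ lo=∅
  n6 li=∅ lo=∅
  n7 li=∅ lo=∅
  n8 li=∅ lo=∅

Conflict graph:
  e↔{m,n,z}
  j↔{m,u}
  m↔{e,j,n,u,z}
  n↔{e,m,z}
  u↔{j,m,z}
  z↔{e,m,n,u}

Colouring:
  {e,m,n,z} pairwise interfere (4-clique) ⇒ χ ≥ 4
  4-colouring: r0={m}  r1={j,z}  r2={e,u}  r3={n}
  χ = 4

Answer: 4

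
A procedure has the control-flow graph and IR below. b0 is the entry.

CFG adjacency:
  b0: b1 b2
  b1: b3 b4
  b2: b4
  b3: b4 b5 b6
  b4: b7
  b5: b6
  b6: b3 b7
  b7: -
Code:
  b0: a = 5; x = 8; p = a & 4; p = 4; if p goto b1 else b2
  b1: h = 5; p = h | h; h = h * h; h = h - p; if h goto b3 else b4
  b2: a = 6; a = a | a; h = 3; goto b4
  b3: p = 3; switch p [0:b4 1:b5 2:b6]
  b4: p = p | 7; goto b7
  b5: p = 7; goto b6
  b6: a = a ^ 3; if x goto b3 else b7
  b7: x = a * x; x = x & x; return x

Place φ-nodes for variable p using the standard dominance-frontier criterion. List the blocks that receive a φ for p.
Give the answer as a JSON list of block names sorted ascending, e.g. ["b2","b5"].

Answer: ["b3", "b4", "b6", "b7"]

Derivation:
idom tree: b1←b0 b2←b0 b3←b1 b4←b0 b5←b3 b6←b3 b7←b0
Dom∩ at merges:
  b3: preds {b1,b6}: {b0,b1} ∩ {b0,b1,b3,b6} = {b0,b1}; idom=b1
  b4: preds {b1,b2,b3}: {b0,b1} ∩ {b0,b2} ∩ {b0,b1,b3} = {b0}; idom=b0
  b6: preds {b3,b5}: {b0,b1,b3} ∩ {b0,b1,b3,b5} = {b0,b1,b3}; idom=b3
  b7: preds {b4,b6}: {b0,b4} ∩ {b0,b1,b3,b6} = {b0}; idom=b0

DF walk-up:
  join b3 pred b1: · stop@b1
  join b3 pred b6: b6→b3 stop@b1
  join b4 pred b1: b1 stop@b0
  join b4 pred b2: b2 stop@b0
  join b4 pred b3: b3→b1 stop@b0
  join b6 pred b3: · stop@b3
  join b6 pred b5: b5 stop@b3
  join b7 pred b4: b4 stop@b0
  join b7 pred b6: b6→b3→b1 stop@b0
  b0 → ∅
  b1 → {b4,b7}
  b2 → {b4}
  b3 → {b3,b4,b7}
  b4 → {b7}
  b5 → {b6}
  b6 → {b3,b7}
  b7 → ∅

φ for p: defs {b0,b1,b3,b4,b5}
  DF⁺ = {b3,b4,b6,b7}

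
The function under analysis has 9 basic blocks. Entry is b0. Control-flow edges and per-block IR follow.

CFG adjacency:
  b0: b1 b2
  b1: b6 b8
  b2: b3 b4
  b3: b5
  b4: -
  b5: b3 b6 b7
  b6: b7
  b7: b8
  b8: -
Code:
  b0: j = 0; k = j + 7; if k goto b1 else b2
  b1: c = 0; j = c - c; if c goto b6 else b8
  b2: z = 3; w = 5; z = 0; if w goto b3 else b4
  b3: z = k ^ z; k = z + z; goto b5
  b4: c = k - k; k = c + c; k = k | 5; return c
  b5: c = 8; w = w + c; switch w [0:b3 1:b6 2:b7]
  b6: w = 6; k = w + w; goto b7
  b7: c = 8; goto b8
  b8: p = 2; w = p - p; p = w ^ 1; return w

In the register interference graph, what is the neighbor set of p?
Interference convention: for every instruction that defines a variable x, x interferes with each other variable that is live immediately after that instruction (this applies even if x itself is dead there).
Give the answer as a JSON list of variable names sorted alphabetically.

Answer: ["w"]

Derivation:
Block summaries:
  b0: {j,k} / ∅
  b1: {c,j} / ∅
  b2: {w,z} / ∅
  b3: {k,z} / {k,z}
  b4: {c,k} / {k}
  b5: {c,w} / {w}
  b6: {k,w} / ∅
  b7: {c} / ∅
  b8: {p,w} / ∅

Live sets:
  b0: in=∅ out={k}
  b1: in=∅ out=∅
  b2: in={k} out={k,w,z}
  b3: in={k,w,z} out={k,w,z}
  b4: in={k} out=∅
  b5: in={k,w,z} out={k,w,z}
  b6: in=∅ out=∅
  b7: in=∅ out=∅
  b8: in=∅ out=∅

Conflict graph:
  c — {j,k,w,z}
  j — {c}
  k — {c,w,z}
  p — {w}
  w — {c,k,p,z}
  z — {c,k,w}

N(p) = ["w"]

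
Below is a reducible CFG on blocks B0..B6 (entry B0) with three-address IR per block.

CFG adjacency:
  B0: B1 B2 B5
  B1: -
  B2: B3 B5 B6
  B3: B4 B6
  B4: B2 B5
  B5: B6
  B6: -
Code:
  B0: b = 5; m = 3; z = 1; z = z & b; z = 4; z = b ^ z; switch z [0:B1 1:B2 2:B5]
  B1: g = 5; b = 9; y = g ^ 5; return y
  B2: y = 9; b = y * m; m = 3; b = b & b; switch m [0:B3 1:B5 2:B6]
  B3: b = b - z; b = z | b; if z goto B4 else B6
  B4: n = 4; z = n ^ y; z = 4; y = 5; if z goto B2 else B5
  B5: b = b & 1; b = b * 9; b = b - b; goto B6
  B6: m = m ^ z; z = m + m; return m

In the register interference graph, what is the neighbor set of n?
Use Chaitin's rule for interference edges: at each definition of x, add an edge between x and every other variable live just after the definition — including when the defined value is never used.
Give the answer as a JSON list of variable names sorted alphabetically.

Answer: ["b", "m", "y"]

Analysis:
Block summaries:
  B0 def {b,m,z} use ∅
  B1 def {b,g,y} use ∅
  B2 def {b,m,y} use {m}
  B3 def {b} use {b,z}
  B4 def {n,y,z} use {y}
  B5 def {b} use {b}
  B6 def {m,z} use {m,z}

Backward fixpoint:
  B0 li=∅ lo={b,m,z}
  B1 li=∅ lo=∅
  B2 li={m,z} lo={b,m,y,z}
  B3 li={b,m,y,z} lo={b,m,y,z}
  B4 li={b,m,y} lo={b,m,z}
  B5 li={b,m,z} lo={m,z}
  B6 li={m,z} lo=∅

Conflict graph:
  b: {g,m,n,y,z}
  g: {b}
  m: {b,n,y,z}
  n: {b,m,y}
  y: {b,m,n,z}
  z: {b,m,y}

N(n) = ["b", "m", "y"]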